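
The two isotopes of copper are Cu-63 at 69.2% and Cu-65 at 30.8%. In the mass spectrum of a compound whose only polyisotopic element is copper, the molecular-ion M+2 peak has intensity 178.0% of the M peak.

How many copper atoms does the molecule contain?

For n independent Cu atoms, I(M+2)/I(M) = n · (abundance Cu-65) / (abundance Cu-63) = n · 0.308/0.692.
n = 1.780 × 0.692/0.308 = 4.00 ≈ 4

4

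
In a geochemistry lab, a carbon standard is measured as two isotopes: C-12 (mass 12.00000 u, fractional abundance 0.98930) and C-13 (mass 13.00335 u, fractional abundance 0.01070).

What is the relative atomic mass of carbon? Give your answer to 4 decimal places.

12.0107 u

Average mass = Σ (abundance × isotope mass) = 0.98930 × 12.00000 + 0.01070 × 13.00335
= 11.871600 + 0.139136 = 12.010736 u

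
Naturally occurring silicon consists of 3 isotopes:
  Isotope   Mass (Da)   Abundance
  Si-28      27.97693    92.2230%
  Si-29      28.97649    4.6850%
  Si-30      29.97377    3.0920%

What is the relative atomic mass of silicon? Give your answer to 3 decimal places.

28.086 Da

Ar = Σ fᵢ·mᵢ = 0.922230 × 27.97693 + 0.046850 × 28.97649 + 0.030920 × 29.97377
= 25.801164 + 1.357549 + 0.926789 = 28.085502 Da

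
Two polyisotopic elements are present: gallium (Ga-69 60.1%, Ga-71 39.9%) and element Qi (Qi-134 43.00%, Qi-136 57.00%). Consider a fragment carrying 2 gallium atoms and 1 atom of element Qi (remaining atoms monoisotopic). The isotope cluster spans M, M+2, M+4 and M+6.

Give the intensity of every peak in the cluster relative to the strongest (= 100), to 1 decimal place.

37.7 : 100.0 : 82.9 : 22.0

Gallium pattern (n=2): 0.361201 : 0.479598 : 0.159201
Element Qi pattern (n=1): 0.4300 : 0.5700
Convolve the two distributions (both contribute in 2-u steps):
  M: 0.361201×0.4300 = 0.155316
  M+2: 0.361201×0.5700 + 0.479598×0.4300 = 0.412112
  M+4: 0.479598×0.5700 + 0.159201×0.4300 = 0.341827
  M+6: 0.159201×0.5700 = 0.090745
Scale to base peak (0.412112) = 100: 37.7 : 100.0 : 82.9 : 22.0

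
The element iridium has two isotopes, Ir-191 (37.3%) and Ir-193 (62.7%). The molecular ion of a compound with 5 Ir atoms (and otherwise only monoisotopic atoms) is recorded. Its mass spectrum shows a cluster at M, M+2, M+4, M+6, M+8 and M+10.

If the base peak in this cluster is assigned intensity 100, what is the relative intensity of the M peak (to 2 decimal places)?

2.11

(0.373 + 0.627)^5 gives M 0.0072, M+2 0.0607, M+4 0.2040, M+6 0.3429, M+8 0.2882, M+10 0.0969; the largest is M+6.
P(M+6) = C(5,3) × 0.373^2 × 0.627^3 = 10 × 0.139129 × 0.24649188 = 0.342942 (base)
P(M) = C(5,0) × 0.373^5 × 0.627^0 = 1 × 0.00722012 × 1.0000 = 0.007220
Relative intensity = 0.007220 / 0.342942 × 100 = 2.11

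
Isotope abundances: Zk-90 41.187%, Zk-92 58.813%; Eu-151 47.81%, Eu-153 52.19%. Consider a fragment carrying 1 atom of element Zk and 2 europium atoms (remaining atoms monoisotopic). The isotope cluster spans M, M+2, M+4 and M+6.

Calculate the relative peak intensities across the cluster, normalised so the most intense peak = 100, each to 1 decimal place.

23.2 : 83.8 : 100.0 : 39.5

Element Zk pattern (n=1): 0.41187 : 0.58813
Europium pattern (n=2): 0.22857961 : 0.49904078 : 0.27237961
Convolve the two distributions (both contribute in 2-u steps):
  M: 0.41187×0.22857961 = 0.094145
  M+2: 0.41187×0.49904078 + 0.58813×0.22857961 = 0.339974
  M+4: 0.41187×0.27237961 + 0.58813×0.49904078 = 0.405686
  M+6: 0.58813×0.27237961 = 0.160195
Scale to base peak (0.405686) = 100: 23.2 : 83.8 : 100.0 : 39.5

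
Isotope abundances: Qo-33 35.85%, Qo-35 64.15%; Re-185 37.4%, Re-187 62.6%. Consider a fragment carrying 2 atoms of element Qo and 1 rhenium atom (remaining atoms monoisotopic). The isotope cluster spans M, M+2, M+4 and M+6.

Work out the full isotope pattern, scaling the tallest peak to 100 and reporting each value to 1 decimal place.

Element Qo pattern (n=2): 0.12852225 : 0.4599555 : 0.41152225
Rhenium pattern (n=1): 0.3740 : 0.6260
Convolve the two distributions (both contribute in 2-u steps):
  M: 0.12852225×0.3740 = 0.048067
  M+2: 0.12852225×0.6260 + 0.4599555×0.3740 = 0.252478
  M+4: 0.4599555×0.6260 + 0.41152225×0.3740 = 0.441841
  M+6: 0.41152225×0.6260 = 0.257613
Scale to base peak (0.441841) = 100: 10.9 : 57.1 : 100.0 : 58.3

10.9 : 57.1 : 100.0 : 58.3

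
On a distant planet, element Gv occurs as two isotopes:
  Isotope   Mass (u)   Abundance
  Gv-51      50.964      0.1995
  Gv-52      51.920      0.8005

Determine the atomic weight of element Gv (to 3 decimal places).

Average mass = Σ (abundance × isotope mass) = 0.1995 × 50.964 + 0.8005 × 51.920
= 10.1673 + 41.5620 = 51.7293 u

51.729 u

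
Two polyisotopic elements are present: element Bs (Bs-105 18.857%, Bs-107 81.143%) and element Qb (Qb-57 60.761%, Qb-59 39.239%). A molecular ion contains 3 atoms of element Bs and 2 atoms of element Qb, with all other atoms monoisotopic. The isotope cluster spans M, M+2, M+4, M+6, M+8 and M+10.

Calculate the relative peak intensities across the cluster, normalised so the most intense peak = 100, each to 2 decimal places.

0.64 : 9.06 : 46.32 : 100.00 : 80.40 : 21.19

Element Bs pattern (n=3): 0.00670529 : 0.08656005 : 0.37247401 : 0.53426064
Element Qb pattern (n=2): 0.36918991 : 0.47684018 : 0.15396991
Convolve the two distributions (both contribute in 2-u steps):
  M: 0.00670529×0.36918991 = 0.002476
  M+2: 0.00670529×0.47684018 + 0.08656005×0.36918991 = 0.035154
  M+4: 0.00670529×0.15396991 + 0.08656005×0.47684018 + 0.37247401×0.36918991 = 0.179821
  M+6: 0.08656005×0.15396991 + 0.37247401×0.47684018 + 0.53426064×0.36918991 = 0.388182
  M+8: 0.37247401×0.15396991 + 0.53426064×0.47684018 = 0.312107
  M+10: 0.53426064×0.15396991 = 0.082260
Scale to base peak (0.388182) = 100: 0.64 : 9.06 : 46.32 : 100.00 : 80.40 : 21.19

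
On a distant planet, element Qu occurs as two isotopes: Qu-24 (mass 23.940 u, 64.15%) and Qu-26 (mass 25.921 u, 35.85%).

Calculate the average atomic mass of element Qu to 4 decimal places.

24.6502 u

Average mass = Σ (abundance × isotope mass) = 0.6415 × 23.940 + 0.3585 × 25.921
= 15.35751 + 9.29268 = 24.65019 u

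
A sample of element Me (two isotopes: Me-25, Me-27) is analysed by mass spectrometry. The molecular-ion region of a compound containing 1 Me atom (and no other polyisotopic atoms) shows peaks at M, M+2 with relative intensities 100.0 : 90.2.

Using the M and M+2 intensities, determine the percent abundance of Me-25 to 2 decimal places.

Let p = fractional abundance of Me-25. I(M+2)/I(M) = [C(1,1)·p^0·(1−p)] / p^1 = 1·(1−p)/p = 90.2/100.0 = 0.9020
(1−p)/p = 0.9020/1 = 0.9020  ⇒  p = 1/(1 + 0.9020) = 0.5258
Me-25: 52.58%, Me-27: 47.42%.

52.58%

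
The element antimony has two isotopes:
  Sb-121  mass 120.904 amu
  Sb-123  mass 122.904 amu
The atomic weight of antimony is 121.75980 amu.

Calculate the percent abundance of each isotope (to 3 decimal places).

Let x be the fractional abundance of Sb-121; then Sb-123 has abundance 1 − x.
120.904·x + 122.904·(1 − x) = 121.75980
(120.904 − 122.904)·x = 121.75980 − 122.904
x = -1.14420 / -2.000 = 0.57210 → 57.210% Sb-121, 42.790% Sb-123.

Sb-121: 57.210%, Sb-123: 42.790%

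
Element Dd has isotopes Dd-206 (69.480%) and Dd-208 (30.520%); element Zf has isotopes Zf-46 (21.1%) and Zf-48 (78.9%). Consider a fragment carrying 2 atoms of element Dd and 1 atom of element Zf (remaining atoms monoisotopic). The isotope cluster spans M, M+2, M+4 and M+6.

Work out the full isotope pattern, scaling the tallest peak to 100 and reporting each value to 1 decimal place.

Element Dd pattern (n=2): 0.48274704 : 0.42410592 : 0.09314704
Element Zf pattern (n=1): 0.2110 : 0.7890
Convolve the two distributions (both contribute in 2-u steps):
  M: 0.48274704×0.2110 = 0.101860
  M+2: 0.48274704×0.7890 + 0.42410592×0.2110 = 0.470374
  M+4: 0.42410592×0.7890 + 0.09314704×0.2110 = 0.354274
  M+6: 0.09314704×0.7890 = 0.073493
Scale to base peak (0.470374) = 100: 21.7 : 100.0 : 75.3 : 15.6

21.7 : 100.0 : 75.3 : 15.6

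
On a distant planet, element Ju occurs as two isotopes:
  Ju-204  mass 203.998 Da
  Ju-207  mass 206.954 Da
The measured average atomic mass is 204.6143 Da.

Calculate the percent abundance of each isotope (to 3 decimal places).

With x = fraction of Ju-204 (so Ju-207 is 1 − x):
203.998·x + 206.954·(1 − x) = 204.6143
(203.998 − 206.954)·x = 204.6143 − 206.954
x = -2.3397 / -2.956 = 0.79151 → 79.151% Ju-204, 20.849% Ju-207.

Ju-204: 79.151%, Ju-207: 20.849%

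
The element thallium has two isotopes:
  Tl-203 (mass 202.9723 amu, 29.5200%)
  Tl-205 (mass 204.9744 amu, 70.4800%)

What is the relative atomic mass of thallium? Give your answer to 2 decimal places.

Ar = Σ fᵢ·mᵢ = 0.295200 × 202.9723 + 0.704800 × 204.9744
= 59.91742 + 144.46596 = 204.38338 amu

204.38 amu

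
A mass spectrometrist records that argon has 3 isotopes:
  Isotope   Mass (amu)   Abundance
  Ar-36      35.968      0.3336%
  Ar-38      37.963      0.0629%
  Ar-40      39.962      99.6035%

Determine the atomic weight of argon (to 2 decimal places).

Weight each isotope mass by its fractional abundance: 0.003336 × 35.968 + 0.000629 × 37.963 + 0.996035 × 39.962
= 0.1200 + 0.0239 + 39.8036 = 39.9475 amu

39.95 amu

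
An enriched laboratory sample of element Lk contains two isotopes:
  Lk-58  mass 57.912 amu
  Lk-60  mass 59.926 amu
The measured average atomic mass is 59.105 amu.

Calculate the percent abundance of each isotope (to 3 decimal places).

Let x be the fractional abundance of Lk-58; then Lk-60 has abundance 1 − x.
57.912·x + 59.926·(1 − x) = 59.105
(57.912 − 59.926)·x = 59.105 − 59.926
x = -0.821 / -2.014 = 0.40765 → 40.765% Lk-58, 59.235% Lk-60.

Lk-58: 40.765%, Lk-60: 59.235%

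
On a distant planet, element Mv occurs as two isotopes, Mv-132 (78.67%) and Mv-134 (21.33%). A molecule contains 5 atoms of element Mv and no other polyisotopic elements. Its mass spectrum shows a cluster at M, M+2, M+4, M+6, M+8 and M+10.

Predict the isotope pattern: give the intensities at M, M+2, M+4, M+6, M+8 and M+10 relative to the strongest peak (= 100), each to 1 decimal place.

The 5 Mv atoms are independent, so intensities follow the terms of (0.7867 + 0.2133)^5.
P(M) = 0.7867^5 = 0.301332
P(M+2) = 5 × 0.7867^4 × 0.2133^1 = 0.408505
P(M+4) = 10 × 0.7867^3 × 0.2133^2 = 0.221518
P(M+6) = 10 × 0.7867^2 × 0.2133^3 = 0.060061
P(M+8) = 5 × 0.7867^1 × 0.2133^4 = 0.008142
P(M+10) = 0.2133^5 = 0.000442
The M+2 peak is largest (0.408505); scaling to 100 gives 73.8 : 100.0 : 54.2 : 14.7 : 2.0 : 0.1.

73.8 : 100.0 : 54.2 : 14.7 : 2.0 : 0.1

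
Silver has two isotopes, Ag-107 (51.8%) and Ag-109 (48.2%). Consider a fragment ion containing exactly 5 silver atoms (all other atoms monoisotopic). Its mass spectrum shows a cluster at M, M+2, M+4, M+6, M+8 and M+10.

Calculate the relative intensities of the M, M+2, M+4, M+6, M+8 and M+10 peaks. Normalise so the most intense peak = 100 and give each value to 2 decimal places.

11.55 : 53.73 : 100.00 : 93.05 : 43.29 : 8.06

Each Ag atom is independently Ag-107 (p = 0.518) or Ag-109 (q = 0.482); the cluster is the binomial expansion (p + q)^5.
P(M) = 0.518^5 = 0.037295
P(M+2) = 5 × 0.518^4 × 0.482^1 = 0.173515
P(M+4) = 10 × 0.518^3 × 0.482^2 = 0.322911
P(M+6) = 10 × 0.518^2 × 0.482^3 = 0.300470
P(M+8) = 5 × 0.518^1 × 0.482^4 = 0.139794
P(M+10) = 0.482^5 = 0.026016
The M+4 peak is largest (0.322911); scaling to 100 gives 11.55 : 53.73 : 100.00 : 93.05 : 43.29 : 8.06.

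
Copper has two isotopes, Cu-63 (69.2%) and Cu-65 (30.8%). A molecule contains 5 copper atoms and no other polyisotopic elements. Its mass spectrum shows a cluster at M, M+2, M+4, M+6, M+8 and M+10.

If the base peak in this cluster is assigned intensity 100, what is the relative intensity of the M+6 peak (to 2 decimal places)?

39.62

Binomial terms of (0.692 + 0.308)^5: M 0.1587, M+2 0.3531, M+4 0.3144, M+6 0.1399, M+8 0.0311, M+10 0.0028 → M+2 is the base peak.
P(M+2) = C(5,1) × 0.692^4 × 0.308^1 = 5 × 0.22931073 × 0.3080 = 0.353139 (base)
P(M+6) = C(5,3) × 0.692^2 × 0.308^3 = 10 × 0.478864 × 0.02921811 = 0.139915
Relative intensity = 0.139915 / 0.353139 × 100 = 39.62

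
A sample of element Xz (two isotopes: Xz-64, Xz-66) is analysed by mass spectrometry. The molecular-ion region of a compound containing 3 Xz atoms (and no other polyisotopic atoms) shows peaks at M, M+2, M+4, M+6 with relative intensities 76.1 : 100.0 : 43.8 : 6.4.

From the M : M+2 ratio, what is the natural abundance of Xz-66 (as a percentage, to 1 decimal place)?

30.5%

If p is the fraction of Xz that is Xz-64, then I(M+2)/I(M) = [C(3,1)·p^2·(1−p)] / p^3 = 3·(1−p)/p = 100.0/76.1 = 1.3141
(1−p)/p = 1.3141/3 = 0.4380  ⇒  p = 1/(1 + 0.4380) = 0.6954
Xz-64: 69.5%, Xz-66: 30.5%.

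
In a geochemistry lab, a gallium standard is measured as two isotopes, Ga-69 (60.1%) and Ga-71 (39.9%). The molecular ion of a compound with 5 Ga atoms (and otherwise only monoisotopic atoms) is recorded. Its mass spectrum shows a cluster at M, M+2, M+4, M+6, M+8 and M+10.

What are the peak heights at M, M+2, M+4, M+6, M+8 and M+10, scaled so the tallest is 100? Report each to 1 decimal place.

22.7 : 75.3 : 100.0 : 66.4 : 22.0 : 2.9

The 5 Ga atoms are independent, so intensities follow the terms of (0.601 + 0.399)^5.
P(M) = 0.601^5 = 0.078410
P(M+2) = 5 × 0.601^4 × 0.399^1 = 0.260280
P(M+4) = 10 × 0.601^3 × 0.399^2 = 0.345596
P(M+6) = 10 × 0.601^2 × 0.399^3 = 0.229439
P(M+8) = 5 × 0.601^1 × 0.399^4 = 0.076162
P(M+10) = 0.399^5 = 0.010113
The M+4 peak is largest (0.345596); scaling to 100 gives 22.7 : 75.3 : 100.0 : 66.4 : 22.0 : 2.9.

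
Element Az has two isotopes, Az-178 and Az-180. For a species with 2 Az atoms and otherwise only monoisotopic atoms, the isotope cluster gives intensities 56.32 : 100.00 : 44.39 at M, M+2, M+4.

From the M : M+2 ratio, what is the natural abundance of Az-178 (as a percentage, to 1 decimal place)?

53.0%

Write p for the Az-178 fraction. I(M+2)/I(M) = [C(2,1)·p^1·(1−p)] / p^2 = 2·(1−p)/p = 100.00/56.32 = 1.7756
(1−p)/p = 1.7756/2 = 0.8878  ⇒  p = 1/(1 + 0.8878) = 0.5297
Az-178: 53.0%, Az-180: 47.0%.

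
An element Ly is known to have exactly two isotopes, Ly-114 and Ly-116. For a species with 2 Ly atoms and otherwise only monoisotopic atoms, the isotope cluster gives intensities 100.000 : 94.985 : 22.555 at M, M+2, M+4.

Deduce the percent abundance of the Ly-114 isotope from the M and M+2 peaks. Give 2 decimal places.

Write p for the Ly-114 fraction. I(M+2)/I(M) = [C(2,1)·p^1·(1−p)] / p^2 = 2·(1−p)/p = 94.985/100.000 = 0.9498
(1−p)/p = 0.9498/2 = 0.4749  ⇒  p = 1/(1 + 0.4749) = 0.6780
Ly-114: 67.80%, Ly-116: 32.20%.

67.80%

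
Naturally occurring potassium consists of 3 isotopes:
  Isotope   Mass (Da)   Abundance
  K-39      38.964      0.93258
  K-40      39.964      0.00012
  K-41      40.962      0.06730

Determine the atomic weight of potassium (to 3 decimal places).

Average mass = Σ (abundance × isotope mass) = 0.93258 × 38.964 + 0.00012 × 39.964 + 0.06730 × 40.962
= 36.3370 + 0.0048 + 2.7567 = 39.0985 Da

39.099 Da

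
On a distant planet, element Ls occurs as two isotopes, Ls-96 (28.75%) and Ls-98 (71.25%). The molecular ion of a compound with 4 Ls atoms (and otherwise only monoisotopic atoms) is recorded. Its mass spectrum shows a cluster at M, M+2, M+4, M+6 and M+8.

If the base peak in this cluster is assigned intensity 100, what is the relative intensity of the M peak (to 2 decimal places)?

1.64

(0.2875 + 0.7125)^4 gives M 0.0068, M+2 0.0677, M+4 0.2518, M+6 0.4160, M+8 0.2577; the largest is M+6.
P(M+6) = C(4,3) × 0.2875^1 × 0.7125^3 = 4 × 0.2875 × 0.36170508 = 0.415961 (base)
P(M) = C(4,0) × 0.2875^4 × 0.7125^0 = 1 × 0.00683206 × 1.0000 = 0.006832
Relative intensity = 0.006832 / 0.415961 × 100 = 1.64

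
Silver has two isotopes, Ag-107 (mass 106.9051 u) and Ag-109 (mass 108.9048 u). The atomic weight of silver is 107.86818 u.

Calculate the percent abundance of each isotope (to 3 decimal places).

Writing the weighted mean with unknown fraction x of Ag-107:
106.9051·x + 108.9048·(1 − x) = 107.86818
(106.9051 − 108.9048)·x = 107.86818 − 108.9048
x = -1.03662 / -1.9997 = 0.51839 → 51.839% Ag-107, 48.161% Ag-109.

Ag-107: 51.839%, Ag-109: 48.161%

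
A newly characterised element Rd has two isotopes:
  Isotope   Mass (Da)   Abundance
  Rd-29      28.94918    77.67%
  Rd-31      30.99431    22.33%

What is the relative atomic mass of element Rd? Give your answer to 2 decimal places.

29.41 Da

Ar = Σ fᵢ·mᵢ = 0.7767 × 28.94918 + 0.2233 × 30.99431
= 22.484828 + 6.921029 = 29.405857 Da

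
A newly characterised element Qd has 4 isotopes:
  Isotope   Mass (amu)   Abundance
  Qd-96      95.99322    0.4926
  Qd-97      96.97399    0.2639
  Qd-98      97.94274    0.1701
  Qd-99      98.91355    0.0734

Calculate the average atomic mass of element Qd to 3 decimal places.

Weight each isotope mass by its fractional abundance: 0.4926 × 95.99322 + 0.2639 × 96.97399 + 0.1701 × 97.94274 + 0.0734 × 98.91355
= 47.286260 + 25.591436 + 16.660060 + 7.260255 = 96.798011 amu

96.798 amu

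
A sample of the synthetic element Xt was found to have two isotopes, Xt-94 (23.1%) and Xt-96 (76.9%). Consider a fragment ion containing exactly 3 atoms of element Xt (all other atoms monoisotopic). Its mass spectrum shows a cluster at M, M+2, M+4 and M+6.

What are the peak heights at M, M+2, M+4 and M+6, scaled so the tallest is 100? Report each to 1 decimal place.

Expanding (0.231 + 0.769)^3:
P(M) = 0.231^3 = 0.012326
P(M+2) = 3 × 0.231^2 × 0.769^1 = 0.123104
P(M+4) = 3 × 0.231^1 × 0.769^2 = 0.409813
P(M+6) = 0.769^3 = 0.454757
The M+6 peak is largest (0.454757); scaling to 100 gives 2.7 : 27.1 : 90.1 : 100.0.

2.7 : 27.1 : 90.1 : 100.0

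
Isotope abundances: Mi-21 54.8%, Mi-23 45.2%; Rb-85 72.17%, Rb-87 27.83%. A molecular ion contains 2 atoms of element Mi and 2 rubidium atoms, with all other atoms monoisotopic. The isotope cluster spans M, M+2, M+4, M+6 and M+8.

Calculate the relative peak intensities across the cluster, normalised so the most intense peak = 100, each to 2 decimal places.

41.31 : 100.00 : 86.80 : 31.81 : 4.18

Element Mi pattern (n=2): 0.300304 : 0.495392 : 0.204304
Rubidium pattern (n=2): 0.52085089 : 0.40169822 : 0.07745089
Convolve the two distributions (both contribute in 2-u steps):
  M: 0.300304×0.52085089 = 0.156414
  M+2: 0.300304×0.40169822 + 0.495392×0.52085089 = 0.378657
  M+4: 0.300304×0.07745089 + 0.495392×0.40169822 + 0.204304×0.52085089 = 0.328669
  M+6: 0.495392×0.07745089 + 0.204304×0.40169822 = 0.120437
  M+8: 0.204304×0.07745089 = 0.015824
Scale to base peak (0.378657) = 100: 41.31 : 100.00 : 86.80 : 31.81 : 4.18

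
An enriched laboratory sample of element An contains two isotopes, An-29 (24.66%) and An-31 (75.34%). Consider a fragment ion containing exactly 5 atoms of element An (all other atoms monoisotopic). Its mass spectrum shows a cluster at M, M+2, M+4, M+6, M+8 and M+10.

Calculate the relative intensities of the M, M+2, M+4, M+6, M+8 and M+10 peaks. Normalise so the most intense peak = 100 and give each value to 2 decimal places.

0.23 : 3.51 : 21.43 : 65.46 : 100.00 : 61.10

Each An atom is independently An-29 (p = 0.2466) or An-31 (q = 0.7534); the cluster is the binomial expansion (p + q)^5.
P(M) = 0.2466^5 = 0.000912
P(M+2) = 5 × 0.2466^4 × 0.7534^1 = 0.013931
P(M+4) = 10 × 0.2466^3 × 0.7534^2 = 0.085120
P(M+6) = 10 × 0.2466^2 × 0.7534^3 = 0.260054
P(M+8) = 5 × 0.2466^1 × 0.7534^4 = 0.397251
P(M+10) = 0.7534^5 = 0.242733
The M+8 peak is largest (0.397251); scaling to 100 gives 0.23 : 3.51 : 21.43 : 65.46 : 100.00 : 61.10.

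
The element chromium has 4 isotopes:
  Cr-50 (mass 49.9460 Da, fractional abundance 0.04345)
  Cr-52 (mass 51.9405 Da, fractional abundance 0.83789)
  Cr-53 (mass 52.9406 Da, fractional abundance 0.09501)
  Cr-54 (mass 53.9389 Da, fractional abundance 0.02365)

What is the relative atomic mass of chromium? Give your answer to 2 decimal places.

Weight each isotope mass by its fractional abundance: 0.04345 × 49.9460 + 0.83789 × 51.9405 + 0.09501 × 52.9406 + 0.02365 × 53.9389
= 2.17015 + 43.52043 + 5.02989 + 1.27565 = 51.99612 Da

52.00 Da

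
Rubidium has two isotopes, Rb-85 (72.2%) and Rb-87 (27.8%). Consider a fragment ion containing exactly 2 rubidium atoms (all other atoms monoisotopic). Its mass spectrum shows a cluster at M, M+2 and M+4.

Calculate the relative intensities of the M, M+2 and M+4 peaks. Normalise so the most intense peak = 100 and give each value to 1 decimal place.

Expanding (0.722 + 0.278)^2:
P(M) = 0.722^2 = 0.521284
P(M+2) = 2 × 0.722^1 × 0.278^1 = 0.401432
P(M+4) = 0.278^2 = 0.077284
The M peak is largest (0.521284); scaling to 100 gives 100.0 : 77.0 : 14.8.

100.0 : 77.0 : 14.8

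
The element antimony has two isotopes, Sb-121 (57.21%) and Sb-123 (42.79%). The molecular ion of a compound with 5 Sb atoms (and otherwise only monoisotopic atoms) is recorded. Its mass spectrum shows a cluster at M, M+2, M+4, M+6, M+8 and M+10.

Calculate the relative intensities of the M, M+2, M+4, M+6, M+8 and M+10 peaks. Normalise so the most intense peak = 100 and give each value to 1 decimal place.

17.9 : 66.8 : 100.0 : 74.8 : 28.0 : 4.2

Expanding (0.5721 + 0.4279)^5:
P(M) = 0.5721^5 = 0.061286
P(M+2) = 5 × 0.5721^4 × 0.4279^1 = 0.229192
P(M+4) = 10 × 0.5721^3 × 0.4279^2 = 0.342847
P(M+6) = 10 × 0.5721^2 × 0.4279^3 = 0.256431
P(M+8) = 5 × 0.5721^1 × 0.4279^4 = 0.095898
P(M+10) = 0.4279^5 = 0.014345
The M+4 peak is largest (0.342847); scaling to 100 gives 17.9 : 66.8 : 100.0 : 74.8 : 28.0 : 4.2.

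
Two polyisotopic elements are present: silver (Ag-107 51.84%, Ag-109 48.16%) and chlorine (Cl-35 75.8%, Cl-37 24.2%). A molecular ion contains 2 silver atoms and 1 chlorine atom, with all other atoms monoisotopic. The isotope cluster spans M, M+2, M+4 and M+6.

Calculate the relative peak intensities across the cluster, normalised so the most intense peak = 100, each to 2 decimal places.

Silver pattern (n=2): 0.26873856 : 0.49932288 : 0.23193856
Chlorine pattern (n=1): 0.7580 : 0.2420
Convolve the two distributions (both contribute in 2-u steps):
  M: 0.26873856×0.7580 = 0.203704
  M+2: 0.26873856×0.2420 + 0.49932288×0.7580 = 0.443521
  M+4: 0.49932288×0.2420 + 0.23193856×0.7580 = 0.296646
  M+6: 0.23193856×0.2420 = 0.056129
Scale to base peak (0.443521) = 100: 45.93 : 100.00 : 66.88 : 12.66

45.93 : 100.00 : 66.88 : 12.66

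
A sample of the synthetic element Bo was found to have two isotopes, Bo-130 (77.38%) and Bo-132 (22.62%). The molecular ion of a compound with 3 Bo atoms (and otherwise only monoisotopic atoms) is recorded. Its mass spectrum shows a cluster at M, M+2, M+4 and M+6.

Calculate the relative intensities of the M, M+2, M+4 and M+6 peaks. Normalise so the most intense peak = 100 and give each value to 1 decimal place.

Each Bo atom is independently Bo-130 (p = 0.7738) or Bo-132 (q = 0.2262); the cluster is the binomial expansion (p + q)^3.
P(M) = 0.7738^3 = 0.463325
P(M+2) = 3 × 0.7738^2 × 0.2262^1 = 0.406323
P(M+4) = 3 × 0.7738^1 × 0.2262^2 = 0.118778
P(M+6) = 0.2262^3 = 0.011574
The M peak is largest (0.463325); scaling to 100 gives 100.0 : 87.7 : 25.6 : 2.5.

100.0 : 87.7 : 25.6 : 2.5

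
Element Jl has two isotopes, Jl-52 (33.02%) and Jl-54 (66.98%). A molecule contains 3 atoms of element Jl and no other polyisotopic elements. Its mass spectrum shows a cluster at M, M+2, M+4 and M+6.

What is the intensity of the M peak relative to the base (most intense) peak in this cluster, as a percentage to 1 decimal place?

Binomial terms of (0.3302 + 0.6698)^3: M 0.0360, M+2 0.2191, M+4 0.4444, M+6 0.3005 → M+4 is the base peak.
P(M+4) = C(3,2) × 0.3302^1 × 0.6698^2 = 3 × 0.3302 × 0.44863204 = 0.444415 (base)
P(M) = C(3,0) × 0.3302^3 × 0.6698^0 = 1 × 0.03600238 × 1.0000 = 0.036002
Relative intensity = 0.036002 / 0.444415 × 100 = 8.1

8.1%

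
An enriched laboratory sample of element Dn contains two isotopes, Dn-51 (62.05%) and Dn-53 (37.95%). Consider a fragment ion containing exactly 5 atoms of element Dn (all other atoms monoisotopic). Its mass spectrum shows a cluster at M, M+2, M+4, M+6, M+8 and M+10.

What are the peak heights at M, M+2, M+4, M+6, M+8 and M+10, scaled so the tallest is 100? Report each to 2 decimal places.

26.73 : 81.75 : 100.00 : 61.16 : 18.70 : 2.29

The 5 Dn atoms are independent, so intensities follow the terms of (0.6205 + 0.3795)^5.
P(M) = 0.6205^5 = 0.091983
P(M+2) = 5 × 0.6205^4 × 0.3795^1 = 0.281287
P(M+4) = 10 × 0.6205^3 × 0.3795^2 = 0.344072
P(M+6) = 10 × 0.6205^2 × 0.3795^3 = 0.210435
P(M+8) = 5 × 0.6205^1 × 0.3795^4 = 0.064352
P(M+10) = 0.3795^5 = 0.007872
The M+4 peak is largest (0.344072); scaling to 100 gives 26.73 : 81.75 : 100.00 : 61.16 : 18.70 : 2.29.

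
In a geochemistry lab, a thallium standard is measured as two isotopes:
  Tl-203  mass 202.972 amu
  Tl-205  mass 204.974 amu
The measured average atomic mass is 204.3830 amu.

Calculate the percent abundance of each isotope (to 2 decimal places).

Tl-203: 29.52%, Tl-205: 70.48%

Writing the weighted mean with unknown fraction x of Tl-203:
202.972·x + 204.974·(1 − x) = 204.3830
(202.972 − 204.974)·x = 204.3830 − 204.974
x = -0.5910 / -2.002 = 0.29520 → 29.52% Tl-203, 70.48% Tl-205.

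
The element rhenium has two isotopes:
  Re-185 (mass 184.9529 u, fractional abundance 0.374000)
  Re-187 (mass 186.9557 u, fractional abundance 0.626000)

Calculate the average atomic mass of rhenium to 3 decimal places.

186.207 u

The abundance-weighted mean is 0.374000 × 184.9529 + 0.626000 × 186.9557
= 69.17238 + 117.03427 = 186.20665 u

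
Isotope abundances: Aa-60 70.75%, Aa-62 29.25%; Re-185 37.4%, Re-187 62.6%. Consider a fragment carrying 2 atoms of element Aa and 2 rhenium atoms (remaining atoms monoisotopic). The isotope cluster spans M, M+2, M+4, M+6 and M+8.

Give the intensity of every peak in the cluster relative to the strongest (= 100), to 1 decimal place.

Element Aa pattern (n=2): 0.50055625 : 0.4138875 : 0.08555625
Rhenium pattern (n=2): 0.139876 : 0.468248 : 0.391876
Convolve the two distributions (both contribute in 2-u steps):
  M: 0.50055625×0.139876 = 0.070016
  M+2: 0.50055625×0.468248 + 0.4138875×0.139876 = 0.292277
  M+4: 0.50055625×0.391876 + 0.4138875×0.468248 + 0.08555625×0.139876 = 0.401925
  M+6: 0.4138875×0.391876 + 0.08555625×0.468248 = 0.202254
  M+8: 0.08555625×0.391876 = 0.033527
Scale to base peak (0.401925) = 100: 17.4 : 72.7 : 100.0 : 50.3 : 8.3

17.4 : 72.7 : 100.0 : 50.3 : 8.3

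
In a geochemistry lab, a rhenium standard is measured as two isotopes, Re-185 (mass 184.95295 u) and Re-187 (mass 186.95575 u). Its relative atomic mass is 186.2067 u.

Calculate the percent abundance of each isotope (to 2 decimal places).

Writing the weighted mean with unknown fraction x of Re-185:
184.95295·x + 186.95575·(1 − x) = 186.2067
(184.95295 − 186.95575)·x = 186.2067 − 186.95575
x = -0.74905 / -2.00280 = 0.37400 → 37.40% Re-185, 62.60% Re-187.

Re-185: 37.40%, Re-187: 62.60%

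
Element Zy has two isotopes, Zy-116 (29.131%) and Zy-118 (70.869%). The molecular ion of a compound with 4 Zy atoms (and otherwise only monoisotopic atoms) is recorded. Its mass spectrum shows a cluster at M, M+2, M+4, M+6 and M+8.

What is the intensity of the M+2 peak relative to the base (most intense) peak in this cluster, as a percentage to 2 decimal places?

(0.29131 + 0.70869)^4 gives M 0.0072, M+2 0.0701, M+4 0.2557, M+6 0.4147, M+8 0.2522; the largest is M+6.
P(M+6) = C(4,3) × 0.29131^1 × 0.70869^3 = 4 × 0.29131 × 0.35593354 = 0.414748 (base)
P(M+2) = C(4,1) × 0.29131^3 × 0.70869^1 = 4 × 0.02472101 × 0.70869 = 0.070078
Relative intensity = 0.070078 / 0.414748 × 100 = 16.90

16.90%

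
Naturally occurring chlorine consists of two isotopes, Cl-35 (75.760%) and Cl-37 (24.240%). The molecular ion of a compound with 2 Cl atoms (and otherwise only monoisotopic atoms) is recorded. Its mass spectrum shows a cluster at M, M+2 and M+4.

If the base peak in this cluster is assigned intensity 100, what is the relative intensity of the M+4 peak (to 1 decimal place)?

Binomial terms of (0.75760 + 0.24240)^2: M 0.5740, M+2 0.3673, M+4 0.0588 → M is the base peak.
P(M) = C(2,0) × 0.75760^2 × 0.24240^0 = 1 × 0.57395776 × 1.0000 = 0.573958 (base)
P(M+4) = C(2,2) × 0.75760^0 × 0.24240^2 = 1 × 1.0000 × 0.05875776 = 0.058758
Relative intensity = 0.058758 / 0.573958 × 100 = 10.2

10.2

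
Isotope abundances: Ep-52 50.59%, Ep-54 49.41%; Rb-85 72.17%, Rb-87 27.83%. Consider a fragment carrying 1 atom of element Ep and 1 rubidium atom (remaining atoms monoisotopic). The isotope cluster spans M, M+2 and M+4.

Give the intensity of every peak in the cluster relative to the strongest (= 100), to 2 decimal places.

Element Ep pattern (n=1): 0.5059 : 0.4941
Rubidium pattern (n=1): 0.7217 : 0.2783
Convolve the two distributions (both contribute in 2-u steps):
  M: 0.5059×0.7217 = 0.365108
  M+2: 0.5059×0.2783 + 0.4941×0.7217 = 0.497384
  M+4: 0.4941×0.2783 = 0.137508
Scale to base peak (0.497384) = 100: 73.41 : 100.00 : 27.65

73.41 : 100.00 : 27.65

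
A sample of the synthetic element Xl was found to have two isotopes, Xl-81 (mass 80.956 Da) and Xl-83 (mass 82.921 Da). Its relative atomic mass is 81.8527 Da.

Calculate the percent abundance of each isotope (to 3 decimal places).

Writing the weighted mean with unknown fraction x of Xl-81:
80.956·x + 82.921·(1 − x) = 81.8527
(80.956 − 82.921)·x = 81.8527 − 82.921
x = -1.0683 / -1.965 = 0.54366 → 54.366% Xl-81, 45.634% Xl-83.

Xl-81: 54.366%, Xl-83: 45.634%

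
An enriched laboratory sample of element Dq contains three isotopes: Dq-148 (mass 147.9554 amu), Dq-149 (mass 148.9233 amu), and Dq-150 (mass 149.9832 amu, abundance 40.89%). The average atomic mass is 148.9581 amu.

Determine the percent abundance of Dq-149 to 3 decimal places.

The remaining 59.11% is split between Dq-148 (fraction x) and Dq-149 (fraction 0.5911 − x).
Substituting: 147.9554x + 148.9233(0.5911 − x) = 87.62996952
(147.9554 − 148.9233)x = -0.39859311  ⇒  x = 0.41181, y = 0.17929
Dq-148: 41.181%, Dq-149: 17.929%.

17.929%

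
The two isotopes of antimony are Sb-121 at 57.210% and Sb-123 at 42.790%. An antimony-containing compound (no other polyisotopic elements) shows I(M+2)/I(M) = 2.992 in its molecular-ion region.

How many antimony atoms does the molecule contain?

For n independent Sb atoms, I(M+2)/I(M) = n · (abundance Sb-123) / (abundance Sb-121) = n · 0.42790/0.57210.
n = 2.992 × 0.57210/0.42790 = 4.00 ≈ 4

4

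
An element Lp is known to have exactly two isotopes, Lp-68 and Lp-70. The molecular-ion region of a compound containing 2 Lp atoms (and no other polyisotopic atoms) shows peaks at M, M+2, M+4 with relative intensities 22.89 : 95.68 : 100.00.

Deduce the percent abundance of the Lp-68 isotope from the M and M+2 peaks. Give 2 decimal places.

32.36%

Let p = fractional abundance of Lp-68. I(M+2)/I(M) = [C(2,1)·p^1·(1−p)] / p^2 = 2·(1−p)/p = 95.68/22.89 = 4.1800
(1−p)/p = 4.1800/2 = 2.0900  ⇒  p = 1/(1 + 2.0900) = 0.3236
Lp-68: 32.36%, Lp-70: 67.64%.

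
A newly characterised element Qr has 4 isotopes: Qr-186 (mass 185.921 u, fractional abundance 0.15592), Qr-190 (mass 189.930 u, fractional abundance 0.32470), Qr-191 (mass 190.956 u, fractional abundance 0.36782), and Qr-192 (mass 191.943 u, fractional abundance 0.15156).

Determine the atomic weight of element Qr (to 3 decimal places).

Average mass = Σ (abundance × isotope mass) = 0.15592 × 185.921 + 0.32470 × 189.930 + 0.36782 × 190.956 + 0.15156 × 191.943
= 28.9888 + 61.6703 + 70.2374 + 29.0909 = 189.9874 u

189.987 u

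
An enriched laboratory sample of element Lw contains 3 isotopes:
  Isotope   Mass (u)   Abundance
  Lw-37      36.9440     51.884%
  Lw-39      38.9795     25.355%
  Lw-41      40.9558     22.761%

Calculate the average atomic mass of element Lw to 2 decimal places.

38.37 u

Ar = Σ fᵢ·mᵢ = 0.51884 × 36.9440 + 0.25355 × 38.9795 + 0.22761 × 40.9558
= 19.16802 + 9.88325 + 9.32195 = 38.37322 u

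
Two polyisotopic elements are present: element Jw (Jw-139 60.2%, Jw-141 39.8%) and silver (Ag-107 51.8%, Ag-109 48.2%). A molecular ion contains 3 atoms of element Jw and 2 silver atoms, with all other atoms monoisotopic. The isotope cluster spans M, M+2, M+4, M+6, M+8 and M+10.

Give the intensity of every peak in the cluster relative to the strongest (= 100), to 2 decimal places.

17.04 : 65.51 : 100.00 : 75.77 : 28.51 : 4.26

Element Jw pattern (n=3): 0.21816721 : 0.43271038 : 0.28607762 : 0.06304479
Silver pattern (n=2): 0.268324 : 0.499352 : 0.232324
Convolve the two distributions (both contribute in 2-u steps):
  M: 0.21816721×0.268324 = 0.058539
  M+2: 0.21816721×0.499352 + 0.43271038×0.268324 = 0.225049
  M+4: 0.21816721×0.232324 + 0.43271038×0.499352 + 0.28607762×0.268324 = 0.343522
  M+6: 0.43271038×0.232324 + 0.28607762×0.499352 + 0.06304479×0.268324 = 0.260299
  M+8: 0.28607762×0.232324 + 0.06304479×0.499352 = 0.097944
  M+10: 0.06304479×0.232324 = 0.014647
Scale to base peak (0.343522) = 100: 17.04 : 65.51 : 100.00 : 75.77 : 28.51 : 4.26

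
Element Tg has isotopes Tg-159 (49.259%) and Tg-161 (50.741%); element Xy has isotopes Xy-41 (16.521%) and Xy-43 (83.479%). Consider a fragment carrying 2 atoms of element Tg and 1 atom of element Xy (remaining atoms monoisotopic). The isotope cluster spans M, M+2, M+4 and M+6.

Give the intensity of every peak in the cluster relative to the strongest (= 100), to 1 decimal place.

8.7 : 62.0 : 100.0 : 46.7

Element Tg pattern (n=2): 0.24264491 : 0.49989018 : 0.25746491
Element Xy pattern (n=1): 0.16521 : 0.83479
Convolve the two distributions (both contribute in 2-u steps):
  M: 0.24264491×0.16521 = 0.040087
  M+2: 0.24264491×0.83479 + 0.49989018×0.16521 = 0.285144
  M+4: 0.49989018×0.83479 + 0.25746491×0.16521 = 0.459839
  M+6: 0.25746491×0.83479 = 0.214929
Scale to base peak (0.459839) = 100: 8.7 : 62.0 : 100.0 : 46.7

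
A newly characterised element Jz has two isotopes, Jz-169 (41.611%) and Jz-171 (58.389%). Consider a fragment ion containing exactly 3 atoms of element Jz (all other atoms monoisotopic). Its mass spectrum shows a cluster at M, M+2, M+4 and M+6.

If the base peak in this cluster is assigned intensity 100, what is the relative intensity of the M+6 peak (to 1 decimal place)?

Term probabilities: M 0.0720, M+2 0.3033, M+4 0.4256, M+6 0.1991. Base peak = M+4.
P(M+4) = C(3,2) × 0.41611^1 × 0.58389^2 = 3 × 0.41611 × 0.34092753 = 0.425590 (base)
P(M+6) = C(3,3) × 0.41611^0 × 0.58389^3 = 1 × 1.0000 × 0.19906418 = 0.199064
Relative intensity = 0.199064 / 0.425590 × 100 = 46.8

46.8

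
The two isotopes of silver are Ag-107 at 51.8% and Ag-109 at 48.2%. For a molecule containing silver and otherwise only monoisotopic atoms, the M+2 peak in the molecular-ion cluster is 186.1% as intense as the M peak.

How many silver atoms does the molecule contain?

2

The M+2/M ratio from n Ag atoms is n · q/p = n · 0.482/0.518.
n = 1.861 × 0.518/0.482 = 2.00 ≈ 2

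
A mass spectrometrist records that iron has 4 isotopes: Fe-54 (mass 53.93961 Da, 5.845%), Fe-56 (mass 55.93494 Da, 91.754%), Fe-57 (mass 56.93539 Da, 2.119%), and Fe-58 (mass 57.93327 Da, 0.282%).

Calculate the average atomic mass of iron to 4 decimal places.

Ar = Σ fᵢ·mᵢ = 0.05845 × 53.93961 + 0.91754 × 55.93494 + 0.02119 × 56.93539 + 0.00282 × 57.93327
= 3.152770 + 51.322545 + 1.206461 + 0.163372 = 55.845148 Da

55.8451 Da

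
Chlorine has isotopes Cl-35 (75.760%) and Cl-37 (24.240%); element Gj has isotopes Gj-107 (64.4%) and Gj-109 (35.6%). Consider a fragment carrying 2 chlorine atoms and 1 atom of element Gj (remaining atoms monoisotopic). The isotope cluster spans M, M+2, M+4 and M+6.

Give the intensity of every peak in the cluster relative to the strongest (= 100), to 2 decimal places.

Chlorine pattern (n=2): 0.57395776 : 0.36728448 : 0.05875776
Element Gj pattern (n=1): 0.6440 : 0.3560
Convolve the two distributions (both contribute in 2-u steps):
  M: 0.57395776×0.6440 = 0.369629
  M+2: 0.57395776×0.3560 + 0.36728448×0.6440 = 0.440860
  M+4: 0.36728448×0.3560 + 0.05875776×0.6440 = 0.168593
  M+6: 0.05875776×0.3560 = 0.020918
Scale to base peak (0.440860) = 100: 83.84 : 100.00 : 38.24 : 4.74

83.84 : 100.00 : 38.24 : 4.74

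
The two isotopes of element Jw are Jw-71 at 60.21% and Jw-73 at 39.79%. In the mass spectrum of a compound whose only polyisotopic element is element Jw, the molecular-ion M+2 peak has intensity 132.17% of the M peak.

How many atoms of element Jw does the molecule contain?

For n independent Jw atoms, I(M+2)/I(M) = n · (abundance Jw-73) / (abundance Jw-71) = n · 0.3979/0.6021.
n = 1.3217 × 0.6021/0.3979 = 2.00 ≈ 2

2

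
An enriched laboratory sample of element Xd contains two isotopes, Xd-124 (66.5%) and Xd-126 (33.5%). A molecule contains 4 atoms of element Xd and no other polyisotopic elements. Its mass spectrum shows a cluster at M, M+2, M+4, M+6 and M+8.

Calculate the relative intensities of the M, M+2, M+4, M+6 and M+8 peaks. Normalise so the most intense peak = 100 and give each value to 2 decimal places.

49.63 : 100.00 : 75.56 : 25.38 : 3.20

Expanding (0.665 + 0.335)^4:
P(M) = 0.665^4 = 0.195563
P(M+2) = 4 × 0.665^3 × 0.335^1 = 0.394067
P(M+4) = 6 × 0.665^2 × 0.335^2 = 0.297772
P(M+6) = 4 × 0.665^1 × 0.335^3 = 0.100004
P(M+8) = 0.335^4 = 0.012594
The M+2 peak is largest (0.394067); scaling to 100 gives 49.63 : 100.00 : 75.56 : 25.38 : 3.20.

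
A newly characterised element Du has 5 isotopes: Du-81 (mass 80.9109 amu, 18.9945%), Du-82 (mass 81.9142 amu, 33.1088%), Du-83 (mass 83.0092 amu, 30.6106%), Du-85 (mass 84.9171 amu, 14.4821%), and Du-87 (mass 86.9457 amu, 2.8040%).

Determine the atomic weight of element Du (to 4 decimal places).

82.6348 amu

Average mass = Σ (abundance × isotope mass) = 0.189945 × 80.9109 + 0.331088 × 81.9142 + 0.306106 × 83.0092 + 0.144821 × 84.9171 + 0.028040 × 86.9457
= 15.36862 + 27.12081 + 25.40961 + 12.29778 + 2.43796 = 82.63478 amu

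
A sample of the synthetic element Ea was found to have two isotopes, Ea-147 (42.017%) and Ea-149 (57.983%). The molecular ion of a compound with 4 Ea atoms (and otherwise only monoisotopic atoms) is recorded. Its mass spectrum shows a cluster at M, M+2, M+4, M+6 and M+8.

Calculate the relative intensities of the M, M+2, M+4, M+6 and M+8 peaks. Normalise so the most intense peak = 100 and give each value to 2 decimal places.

8.75 : 48.31 : 100.00 : 92.00 : 31.74

The 4 Ea atoms are independent, so intensities follow the terms of (0.42017 + 0.57983)^4.
P(M) = 0.42017^4 = 0.031167
P(M+2) = 4 × 0.42017^3 × 0.57983^1 = 0.172043
P(M+4) = 6 × 0.42017^2 × 0.57983^2 = 0.356125
P(M+6) = 4 × 0.42017^1 × 0.57983^3 = 0.327633
P(M+8) = 0.57983^4 = 0.113032
The M+4 peak is largest (0.356125); scaling to 100 gives 8.75 : 48.31 : 100.00 : 92.00 : 31.74.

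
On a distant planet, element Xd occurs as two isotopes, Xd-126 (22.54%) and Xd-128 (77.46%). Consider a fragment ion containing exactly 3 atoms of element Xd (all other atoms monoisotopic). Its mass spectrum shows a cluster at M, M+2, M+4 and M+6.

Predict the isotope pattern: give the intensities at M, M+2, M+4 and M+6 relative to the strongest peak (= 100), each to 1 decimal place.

2.5 : 25.4 : 87.3 : 100.0

Expanding (0.2254 + 0.7746)^3:
P(M) = 0.2254^3 = 0.011451
P(M+2) = 3 × 0.2254^2 × 0.7746^1 = 0.118061
P(M+4) = 3 × 0.2254^1 × 0.7746^2 = 0.405723
P(M+6) = 0.7746^3 = 0.464764
The M+6 peak is largest (0.464764); scaling to 100 gives 2.5 : 25.4 : 87.3 : 100.0.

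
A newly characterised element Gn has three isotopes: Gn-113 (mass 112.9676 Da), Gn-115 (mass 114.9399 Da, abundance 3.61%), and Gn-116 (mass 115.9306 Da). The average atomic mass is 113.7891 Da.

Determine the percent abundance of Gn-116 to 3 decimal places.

25.322%

The remaining 96.39% is split between Gn-113 (fraction x) and Gn-116 (fraction 0.9639 − x).
Substituting: 112.9676x + 115.9306(0.9639 − x) = 109.63976961
(112.9676 − 115.9306)x = -2.10573573  ⇒  x = 0.71068, y = 0.25322
Gn-113: 71.068%, Gn-116: 25.322%.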